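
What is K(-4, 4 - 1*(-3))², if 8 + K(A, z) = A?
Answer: 144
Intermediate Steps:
K(A, z) = -8 + A
K(-4, 4 - 1*(-3))² = (-8 - 4)² = (-12)² = 144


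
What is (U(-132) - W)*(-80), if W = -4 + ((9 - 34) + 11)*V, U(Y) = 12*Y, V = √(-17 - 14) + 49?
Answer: 71520 - 1120*I*√31 ≈ 71520.0 - 6235.9*I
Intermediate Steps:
V = 49 + I*√31 (V = √(-31) + 49 = I*√31 + 49 = 49 + I*√31 ≈ 49.0 + 5.5678*I)
W = -690 - 14*I*√31 (W = -4 + ((9 - 34) + 11)*(49 + I*√31) = -4 + (-25 + 11)*(49 + I*√31) = -4 - 14*(49 + I*√31) = -4 + (-686 - 14*I*√31) = -690 - 14*I*√31 ≈ -690.0 - 77.949*I)
(U(-132) - W)*(-80) = (12*(-132) - (-690 - 14*I*√31))*(-80) = (-1584 + (690 + 14*I*√31))*(-80) = (-894 + 14*I*√31)*(-80) = 71520 - 1120*I*√31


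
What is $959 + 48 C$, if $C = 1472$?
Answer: $71615$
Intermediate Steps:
$959 + 48 C = 959 + 48 \cdot 1472 = 959 + 70656 = 71615$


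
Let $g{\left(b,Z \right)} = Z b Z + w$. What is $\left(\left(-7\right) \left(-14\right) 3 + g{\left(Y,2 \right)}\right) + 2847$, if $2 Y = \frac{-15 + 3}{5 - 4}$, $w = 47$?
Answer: $3164$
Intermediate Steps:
$Y = -6$ ($Y = \frac{\left(-15 + 3\right) \frac{1}{5 - 4}}{2} = \frac{\left(-12\right) 1^{-1}}{2} = \frac{\left(-12\right) 1}{2} = \frac{1}{2} \left(-12\right) = -6$)
$g{\left(b,Z \right)} = 47 + b Z^{2}$ ($g{\left(b,Z \right)} = Z b Z + 47 = b Z^{2} + 47 = 47 + b Z^{2}$)
$\left(\left(-7\right) \left(-14\right) 3 + g{\left(Y,2 \right)}\right) + 2847 = \left(\left(-7\right) \left(-14\right) 3 + \left(47 - 6 \cdot 2^{2}\right)\right) + 2847 = \left(98 \cdot 3 + \left(47 - 24\right)\right) + 2847 = \left(294 + \left(47 - 24\right)\right) + 2847 = \left(294 + 23\right) + 2847 = 317 + 2847 = 3164$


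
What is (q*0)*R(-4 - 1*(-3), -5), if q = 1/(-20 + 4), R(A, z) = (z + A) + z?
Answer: 0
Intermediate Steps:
R(A, z) = A + 2*z (R(A, z) = (A + z) + z = A + 2*z)
q = -1/16 (q = 1/(-16) = -1/16 ≈ -0.062500)
(q*0)*R(-4 - 1*(-3), -5) = (-1/16*0)*((-4 - 1*(-3)) + 2*(-5)) = 0*((-4 + 3) - 10) = 0*(-1 - 10) = 0*(-11) = 0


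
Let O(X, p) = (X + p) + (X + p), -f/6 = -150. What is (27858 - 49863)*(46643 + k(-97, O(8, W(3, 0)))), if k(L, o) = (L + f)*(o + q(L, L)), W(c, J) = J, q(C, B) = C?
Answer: 404892000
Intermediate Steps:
f = 900 (f = -6*(-150) = 900)
O(X, p) = 2*X + 2*p
k(L, o) = (900 + L)*(L + o) (k(L, o) = (L + 900)*(o + L) = (900 + L)*(L + o))
(27858 - 49863)*(46643 + k(-97, O(8, W(3, 0)))) = (27858 - 49863)*(46643 + ((-97)² + 900*(-97) + 900*(2*8 + 2*0) - 97*(2*8 + 2*0))) = -22005*(46643 + (9409 - 87300 + 900*(16 + 0) - 97*(16 + 0))) = -22005*(46643 + (9409 - 87300 + 900*16 - 97*16)) = -22005*(46643 + (9409 - 87300 + 14400 - 1552)) = -22005*(46643 - 65043) = -22005*(-18400) = 404892000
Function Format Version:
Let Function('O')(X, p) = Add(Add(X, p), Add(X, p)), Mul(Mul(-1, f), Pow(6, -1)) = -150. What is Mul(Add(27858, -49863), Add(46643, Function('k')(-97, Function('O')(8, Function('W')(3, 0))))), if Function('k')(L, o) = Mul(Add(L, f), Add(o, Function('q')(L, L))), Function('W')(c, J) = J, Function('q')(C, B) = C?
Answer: 404892000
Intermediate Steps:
f = 900 (f = Mul(-6, -150) = 900)
Function('O')(X, p) = Add(Mul(2, X), Mul(2, p))
Function('k')(L, o) = Mul(Add(900, L), Add(L, o)) (Function('k')(L, o) = Mul(Add(L, 900), Add(o, L)) = Mul(Add(900, L), Add(L, o)))
Mul(Add(27858, -49863), Add(46643, Function('k')(-97, Function('O')(8, Function('W')(3, 0))))) = Mul(Add(27858, -49863), Add(46643, Add(Pow(-97, 2), Mul(900, -97), Mul(900, Add(Mul(2, 8), Mul(2, 0))), Mul(-97, Add(Mul(2, 8), Mul(2, 0)))))) = Mul(-22005, Add(46643, Add(9409, -87300, Mul(900, Add(16, 0)), Mul(-97, Add(16, 0))))) = Mul(-22005, Add(46643, Add(9409, -87300, Mul(900, 16), Mul(-97, 16)))) = Mul(-22005, Add(46643, Add(9409, -87300, 14400, -1552))) = Mul(-22005, Add(46643, -65043)) = Mul(-22005, -18400) = 404892000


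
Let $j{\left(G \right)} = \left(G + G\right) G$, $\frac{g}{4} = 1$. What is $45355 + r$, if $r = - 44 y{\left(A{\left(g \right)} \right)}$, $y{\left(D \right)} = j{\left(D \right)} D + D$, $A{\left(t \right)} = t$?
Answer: $39547$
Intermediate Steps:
$g = 4$ ($g = 4 \cdot 1 = 4$)
$j{\left(G \right)} = 2 G^{2}$ ($j{\left(G \right)} = 2 G G = 2 G^{2}$)
$y{\left(D \right)} = D + 2 D^{3}$ ($y{\left(D \right)} = 2 D^{2} D + D = 2 D^{3} + D = D + 2 D^{3}$)
$r = -5808$ ($r = - 44 \left(4 + 2 \cdot 4^{3}\right) = - 44 \left(4 + 2 \cdot 64\right) = - 44 \left(4 + 128\right) = \left(-44\right) 132 = -5808$)
$45355 + r = 45355 - 5808 = 39547$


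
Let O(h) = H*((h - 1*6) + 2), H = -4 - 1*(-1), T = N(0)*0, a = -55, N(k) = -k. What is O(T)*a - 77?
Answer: -737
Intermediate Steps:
T = 0 (T = -1*0*0 = 0*0 = 0)
H = -3 (H = -4 + 1 = -3)
O(h) = 12 - 3*h (O(h) = -3*((h - 1*6) + 2) = -3*((h - 6) + 2) = -3*((-6 + h) + 2) = -3*(-4 + h) = 12 - 3*h)
O(T)*a - 77 = (12 - 3*0)*(-55) - 77 = (12 + 0)*(-55) - 77 = 12*(-55) - 77 = -660 - 77 = -737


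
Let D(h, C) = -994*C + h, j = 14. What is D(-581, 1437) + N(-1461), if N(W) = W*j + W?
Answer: -1450874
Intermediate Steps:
D(h, C) = h - 994*C
N(W) = 15*W (N(W) = W*14 + W = 14*W + W = 15*W)
D(-581, 1437) + N(-1461) = (-581 - 994*1437) + 15*(-1461) = (-581 - 1428378) - 21915 = -1428959 - 21915 = -1450874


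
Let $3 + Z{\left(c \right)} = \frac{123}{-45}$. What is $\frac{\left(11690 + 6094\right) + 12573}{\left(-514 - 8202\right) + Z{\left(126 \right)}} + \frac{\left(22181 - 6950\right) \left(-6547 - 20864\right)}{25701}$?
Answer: $- \frac{18210385960707}{1120786342} \approx -16248.0$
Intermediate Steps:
$Z{\left(c \right)} = - \frac{86}{15}$ ($Z{\left(c \right)} = -3 + \frac{123}{-45} = -3 + 123 \left(- \frac{1}{45}\right) = -3 - \frac{41}{15} = - \frac{86}{15}$)
$\frac{\left(11690 + 6094\right) + 12573}{\left(-514 - 8202\right) + Z{\left(126 \right)}} + \frac{\left(22181 - 6950\right) \left(-6547 - 20864\right)}{25701} = \frac{\left(11690 + 6094\right) + 12573}{\left(-514 - 8202\right) - \frac{86}{15}} + \frac{\left(22181 - 6950\right) \left(-6547 - 20864\right)}{25701} = \frac{17784 + 12573}{-8716 - \frac{86}{15}} + 15231 \left(-27411\right) \frac{1}{25701} = \frac{30357}{- \frac{130826}{15}} - \frac{139165647}{8567} = 30357 \left(- \frac{15}{130826}\right) - \frac{139165647}{8567} = - \frac{455355}{130826} - \frac{139165647}{8567} = - \frac{18210385960707}{1120786342}$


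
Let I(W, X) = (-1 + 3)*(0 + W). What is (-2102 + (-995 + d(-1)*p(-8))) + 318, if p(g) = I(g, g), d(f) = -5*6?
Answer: -2299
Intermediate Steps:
I(W, X) = 2*W
d(f) = -30
p(g) = 2*g
(-2102 + (-995 + d(-1)*p(-8))) + 318 = (-2102 + (-995 - 60*(-8))) + 318 = (-2102 + (-995 - 30*(-16))) + 318 = (-2102 + (-995 + 480)) + 318 = (-2102 - 515) + 318 = -2617 + 318 = -2299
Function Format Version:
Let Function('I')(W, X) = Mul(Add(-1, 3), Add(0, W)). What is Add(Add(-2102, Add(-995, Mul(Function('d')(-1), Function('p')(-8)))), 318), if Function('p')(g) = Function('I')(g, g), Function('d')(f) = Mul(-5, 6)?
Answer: -2299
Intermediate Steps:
Function('I')(W, X) = Mul(2, W)
Function('d')(f) = -30
Function('p')(g) = Mul(2, g)
Add(Add(-2102, Add(-995, Mul(Function('d')(-1), Function('p')(-8)))), 318) = Add(Add(-2102, Add(-995, Mul(-30, Mul(2, -8)))), 318) = Add(Add(-2102, Add(-995, Mul(-30, -16))), 318) = Add(Add(-2102, Add(-995, 480)), 318) = Add(Add(-2102, -515), 318) = Add(-2617, 318) = -2299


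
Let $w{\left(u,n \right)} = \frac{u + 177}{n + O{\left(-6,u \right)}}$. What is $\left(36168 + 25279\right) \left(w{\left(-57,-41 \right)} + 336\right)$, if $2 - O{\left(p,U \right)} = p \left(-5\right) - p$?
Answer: $\frac{102739384}{5} \approx 2.0548 \cdot 10^{7}$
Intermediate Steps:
$O{\left(p,U \right)} = 2 + 6 p$ ($O{\left(p,U \right)} = 2 - \left(p \left(-5\right) - p\right) = 2 - \left(- 5 p - p\right) = 2 - - 6 p = 2 + 6 p$)
$w{\left(u,n \right)} = \frac{177 + u}{-34 + n}$ ($w{\left(u,n \right)} = \frac{u + 177}{n + \left(2 + 6 \left(-6\right)\right)} = \frac{177 + u}{n + \left(2 - 36\right)} = \frac{177 + u}{n - 34} = \frac{177 + u}{-34 + n}$)
$\left(36168 + 25279\right) \left(w{\left(-57,-41 \right)} + 336\right) = \left(36168 + 25279\right) \left(\frac{177 - 57}{-34 - 41} + 336\right) = 61447 \left(\frac{1}{-75} \cdot 120 + 336\right) = 61447 \left(\left(- \frac{1}{75}\right) 120 + 336\right) = 61447 \left(- \frac{8}{5} + 336\right) = 61447 \cdot \frac{1672}{5} = \frac{102739384}{5}$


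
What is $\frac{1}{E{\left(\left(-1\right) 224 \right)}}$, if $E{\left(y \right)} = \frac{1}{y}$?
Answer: $-224$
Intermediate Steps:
$\frac{1}{E{\left(\left(-1\right) 224 \right)}} = \frac{1}{\frac{1}{\left(-1\right) 224}} = \frac{1}{\frac{1}{-224}} = \frac{1}{- \frac{1}{224}} = -224$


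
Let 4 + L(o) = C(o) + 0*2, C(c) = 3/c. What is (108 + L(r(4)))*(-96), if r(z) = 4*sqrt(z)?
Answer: -10020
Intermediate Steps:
L(o) = -4 + 3/o (L(o) = -4 + (3/o + 0*2) = -4 + (3/o + 0) = -4 + 3/o)
(108 + L(r(4)))*(-96) = (108 + (-4 + 3/((4*sqrt(4)))))*(-96) = (108 + (-4 + 3/((4*2))))*(-96) = (108 + (-4 + 3/8))*(-96) = (108 - 29/8)*(-96) = (835/8)*(-96) = -10020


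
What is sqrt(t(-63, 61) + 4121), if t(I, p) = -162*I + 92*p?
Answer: sqrt(19939) ≈ 141.21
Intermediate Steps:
sqrt(t(-63, 61) + 4121) = sqrt((-162*(-63) + 92*61) + 4121) = sqrt((10206 + 5612) + 4121) = sqrt(15818 + 4121) = sqrt(19939)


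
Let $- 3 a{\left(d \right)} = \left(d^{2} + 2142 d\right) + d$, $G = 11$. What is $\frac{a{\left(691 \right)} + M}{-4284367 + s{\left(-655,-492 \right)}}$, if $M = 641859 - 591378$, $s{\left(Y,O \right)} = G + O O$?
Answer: $\frac{1806851}{12126876} \approx 0.149$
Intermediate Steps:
$a{\left(d \right)} = - \frac{2143 d}{3} - \frac{d^{2}}{3}$ ($a{\left(d \right)} = - \frac{\left(d^{2} + 2142 d\right) + d}{3} = - \frac{d^{2} + 2143 d}{3} = - \frac{2143 d}{3} - \frac{d^{2}}{3}$)
$s{\left(Y,O \right)} = 11 + O^{2}$ ($s{\left(Y,O \right)} = 11 + O O = 11 + O^{2}$)
$M = 50481$ ($M = 641859 - 591378 = 50481$)
$\frac{a{\left(691 \right)} + M}{-4284367 + s{\left(-655,-492 \right)}} = \frac{\left(- \frac{1}{3}\right) 691 \left(2143 + 691\right) + 50481}{-4284367 + \left(11 + \left(-492\right)^{2}\right)} = \frac{\left(- \frac{1}{3}\right) 691 \cdot 2834 + 50481}{-4284367 + \left(11 + 242064\right)} = \frac{- \frac{1958294}{3} + 50481}{-4284367 + 242075} = - \frac{1806851}{3 \left(-4042292\right)} = \left(- \frac{1806851}{3}\right) \left(- \frac{1}{4042292}\right) = \frac{1806851}{12126876}$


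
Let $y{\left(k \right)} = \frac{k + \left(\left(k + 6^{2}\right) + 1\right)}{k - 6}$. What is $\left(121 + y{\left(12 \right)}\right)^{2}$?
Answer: $\frac{619369}{36} \approx 17205.0$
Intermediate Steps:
$y{\left(k \right)} = \frac{37 + 2 k}{-6 + k}$ ($y{\left(k \right)} = \frac{k + \left(\left(k + 36\right) + 1\right)}{-6 + k} = \frac{k + \left(\left(36 + k\right) + 1\right)}{-6 + k} = \frac{k + \left(37 + k\right)}{-6 + k} = \frac{37 + 2 k}{-6 + k}$)
$\left(121 + y{\left(12 \right)}\right)^{2} = \left(121 + \frac{37 + 2 \cdot 12}{-6 + 12}\right)^{2} = \left(121 + \frac{37 + 24}{6}\right)^{2} = \left(121 + \frac{1}{6} \cdot 61\right)^{2} = \left(121 + \frac{61}{6}\right)^{2} = \left(\frac{787}{6}\right)^{2} = \frac{619369}{36}$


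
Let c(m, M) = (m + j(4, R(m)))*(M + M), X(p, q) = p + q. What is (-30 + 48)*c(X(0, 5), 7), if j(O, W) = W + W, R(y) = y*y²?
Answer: 64260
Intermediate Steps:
R(y) = y³
j(O, W) = 2*W
c(m, M) = 2*M*(m + 2*m³) (c(m, M) = (m + 2*m³)*(M + M) = (m + 2*m³)*(2*M) = 2*M*(m + 2*m³))
(-30 + 48)*c(X(0, 5), 7) = (-30 + 48)*(2*7*(0 + 5)*(1 + 2*(0 + 5)²)) = 18*(2*7*5*(1 + 2*5²)) = 18*(2*7*5*(1 + 2*25)) = 18*(2*7*5*(1 + 50)) = 18*(2*7*5*51) = 18*3570 = 64260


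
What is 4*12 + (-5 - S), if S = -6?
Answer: 49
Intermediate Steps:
4*12 + (-5 - S) = 4*12 + (-5 - 1*(-6)) = 48 + (-5 + 6) = 48 + 1 = 49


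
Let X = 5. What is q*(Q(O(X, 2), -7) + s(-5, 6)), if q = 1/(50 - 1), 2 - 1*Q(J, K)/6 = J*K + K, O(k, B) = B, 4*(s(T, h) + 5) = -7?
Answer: 75/28 ≈ 2.6786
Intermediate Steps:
s(T, h) = -27/4 (s(T, h) = -5 + (¼)*(-7) = -5 - 7/4 = -27/4)
Q(J, K) = 12 - 6*K - 6*J*K (Q(J, K) = 12 - 6*(J*K + K) = 12 - 6*(K + J*K) = 12 + (-6*K - 6*J*K) = 12 - 6*K - 6*J*K)
q = 1/49 ≈ 0.020408
q*(Q(O(X, 2), -7) + s(-5, 6)) = ((12 - 6*(-7) - 6*2*(-7)) - 27/4)/49 = ((12 + 42 + 84) - 27/4)/49 = (138 - 27/4)/49 = (1/49)*(525/4) = 75/28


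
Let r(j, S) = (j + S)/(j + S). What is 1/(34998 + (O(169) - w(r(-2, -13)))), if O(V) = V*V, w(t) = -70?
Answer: 1/63629 ≈ 1.5716e-5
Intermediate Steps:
r(j, S) = 1 (r(j, S) = (S + j)/(S + j) = 1)
O(V) = V²
1/(34998 + (O(169) - w(r(-2, -13)))) = 1/(34998 + (169² - 1*(-70))) = 1/(34998 + (28561 + 70)) = 1/(34998 + 28631) = 1/63629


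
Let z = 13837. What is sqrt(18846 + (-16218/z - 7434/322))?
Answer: 9*sqrt(23535006752335)/318251 ≈ 137.19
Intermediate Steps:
sqrt(18846 + (-16218/z - 7434/322)) = sqrt(18846 + (-16218/13837 - 7434/322)) = sqrt(18846 + (-16218*1/13837 - 7434*1/322)) = sqrt(18846 + (-16218/13837 - 531/23)) = sqrt(18846 - 7720461/318251) = sqrt(5990037885/318251) = 9*sqrt(23535006752335)/318251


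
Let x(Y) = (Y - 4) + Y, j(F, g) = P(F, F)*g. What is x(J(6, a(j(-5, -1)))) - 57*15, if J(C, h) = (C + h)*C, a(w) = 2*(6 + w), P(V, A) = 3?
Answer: -715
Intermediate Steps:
j(F, g) = 3*g
a(w) = 12 + 2*w
J(C, h) = C*(C + h)
x(Y) = -4 + 2*Y (x(Y) = (-4 + Y) + Y = -4 + 2*Y)
x(J(6, a(j(-5, -1)))) - 57*15 = (-4 + 2*(6*(6 + (12 + 2*(3*(-1)))))) - 57*15 = (-4 + 2*(6*(6 + (12 + 2*(-3))))) - 855 = (-4 + 2*(6*(6 + (12 - 6)))) - 855 = (-4 + 2*(6*(6 + 6))) - 855 = (-4 + 2*(6*12)) - 855 = (-4 + 2*72) - 855 = (-4 + 144) - 855 = 140 - 855 = -715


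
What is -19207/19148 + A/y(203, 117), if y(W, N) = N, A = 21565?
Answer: 410679401/2240316 ≈ 183.31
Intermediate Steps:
-19207/19148 + A/y(203, 117) = -19207/19148 + 21565/117 = 410679401/2240316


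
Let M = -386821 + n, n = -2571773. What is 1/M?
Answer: -1/2958594 ≈ -3.3800e-7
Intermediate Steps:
M = -2958594 (M = -386821 - 2571773 = -2958594)
1/M = 1/(-2958594) = -1/2958594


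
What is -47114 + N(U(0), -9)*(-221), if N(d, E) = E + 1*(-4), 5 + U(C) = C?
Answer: -44241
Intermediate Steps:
U(C) = -5 + C
N(d, E) = -4 + E (N(d, E) = E - 4 = -4 + E)
-47114 + N(U(0), -9)*(-221) = -47114 + (-4 - 9)*(-221) = -47114 - 13*(-221) = -47114 + 2873 = -44241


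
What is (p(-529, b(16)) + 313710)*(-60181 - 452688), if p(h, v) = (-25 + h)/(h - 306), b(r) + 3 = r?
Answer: -134345216011076/835 ≈ -1.6089e+11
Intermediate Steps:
b(r) = -3 + r
p(h, v) = (-25 + h)/(-306 + h)
(p(-529, b(16)) + 313710)*(-60181 - 452688) = ((-25 - 529)/(-306 - 529) + 313710)*(-60181 - 452688) = (-554/(-835) + 313710)*(-512869) = (-1/835*(-554) + 313710)*(-512869) = (554/835 + 313710)*(-512869) = (261948404/835)*(-512869) = -134345216011076/835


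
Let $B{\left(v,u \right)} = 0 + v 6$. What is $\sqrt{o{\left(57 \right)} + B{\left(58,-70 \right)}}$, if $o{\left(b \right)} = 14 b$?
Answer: $\sqrt{1146} \approx 33.853$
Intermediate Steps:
$B{\left(v,u \right)} = 6 v$ ($B{\left(v,u \right)} = 0 + 6 v = 6 v$)
$\sqrt{o{\left(57 \right)} + B{\left(58,-70 \right)}} = \sqrt{14 \cdot 57 + 6 \cdot 58} = \sqrt{798 + 348} = \sqrt{1146}$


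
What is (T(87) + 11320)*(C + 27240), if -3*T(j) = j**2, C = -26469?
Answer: 6782487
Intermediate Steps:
T(j) = -j**2/3
(T(87) + 11320)*(C + 27240) = (-1/3*87**2 + 11320)*(-26469 + 27240) = (-1/3*7569 + 11320)*771 = (-2523 + 11320)*771 = 8797*771 = 6782487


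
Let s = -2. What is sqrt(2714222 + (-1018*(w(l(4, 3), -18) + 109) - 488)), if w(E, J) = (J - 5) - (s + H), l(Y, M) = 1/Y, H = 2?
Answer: sqrt(2626186) ≈ 1620.6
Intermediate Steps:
w(E, J) = -5 + J (w(E, J) = (J - 5) - (-2 + 2) = (-5 + J) - 1*0 = (-5 + J) + 0 = -5 + J)
sqrt(2714222 + (-1018*(w(l(4, 3), -18) + 109) - 488)) = sqrt(2714222 + (-1018*((-5 - 18) + 109) - 488)) = sqrt(2714222 + (-1018*(-23 + 109) - 488)) = sqrt(2714222 + (-1018*86 - 488)) = sqrt(2714222 + (-87548 - 488)) = sqrt(2714222 - 88036) = sqrt(2626186)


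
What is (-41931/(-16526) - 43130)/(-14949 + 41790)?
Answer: -712724449/443574366 ≈ -1.6068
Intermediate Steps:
(-41931/(-16526) - 43130)/(-14949 + 41790) = (-41931*(-1/16526) - 43130)/26841 = (41931/16526 - 43130)*(1/26841) = -712724449/16526*1/26841 = -712724449/443574366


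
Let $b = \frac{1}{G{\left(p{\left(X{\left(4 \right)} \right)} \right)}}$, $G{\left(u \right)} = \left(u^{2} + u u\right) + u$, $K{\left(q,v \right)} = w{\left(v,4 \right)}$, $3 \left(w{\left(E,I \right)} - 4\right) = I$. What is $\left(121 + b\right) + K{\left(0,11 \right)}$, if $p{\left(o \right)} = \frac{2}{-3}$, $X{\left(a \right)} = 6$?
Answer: $\frac{785}{6} \approx 130.83$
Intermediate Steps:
$w{\left(E,I \right)} = 4 + \frac{I}{3}$
$K{\left(q,v \right)} = \frac{16}{3}$ ($K{\left(q,v \right)} = 4 + \frac{1}{3} \cdot 4 = 4 + \frac{4}{3} = \frac{16}{3}$)
$p{\left(o \right)} = - \frac{2}{3}$ ($p{\left(o \right)} = 2 \left(- \frac{1}{3}\right) = - \frac{2}{3}$)
$G{\left(u \right)} = u + 2 u^{2}$ ($G{\left(u \right)} = \left(u^{2} + u^{2}\right) + u = 2 u^{2} + u = u + 2 u^{2}$)
$b = \frac{9}{2}$ ($b = \frac{1}{\left(- \frac{2}{3}\right) \left(1 + 2 \left(- \frac{2}{3}\right)\right)} = \frac{1}{\left(- \frac{2}{3}\right) \left(1 - \frac{4}{3}\right)} = \frac{1}{\left(- \frac{2}{3}\right) \left(- \frac{1}{3}\right)} = \frac{1}{\frac{2}{9}} = \frac{9}{2} \approx 4.5$)
$\left(121 + b\right) + K{\left(0,11 \right)} = \left(121 + \frac{9}{2}\right) + \frac{16}{3} = \frac{251}{2} + \frac{16}{3} = \frac{785}{6}$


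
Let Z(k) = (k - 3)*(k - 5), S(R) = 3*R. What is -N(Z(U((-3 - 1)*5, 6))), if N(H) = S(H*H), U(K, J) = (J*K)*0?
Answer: -675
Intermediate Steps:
U(K, J) = 0
Z(k) = (-5 + k)*(-3 + k) (Z(k) = (-3 + k)*(-5 + k) = (-5 + k)*(-3 + k))
N(H) = 3*H**2 (N(H) = 3*(H*H) = 3*H**2)
-N(Z(U((-3 - 1)*5, 6))) = -3*(15 + 0**2 - 8*0)**2 = -3*(15 + 0 + 0)**2 = -3*15**2 = -3*225 = -1*675 = -675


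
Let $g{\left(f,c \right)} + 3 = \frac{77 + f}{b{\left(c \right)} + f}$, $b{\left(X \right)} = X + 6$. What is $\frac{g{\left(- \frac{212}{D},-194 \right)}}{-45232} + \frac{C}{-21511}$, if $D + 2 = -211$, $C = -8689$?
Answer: $\frac{15657734258235}{38755960507264} \approx 0.40401$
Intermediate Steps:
$b{\left(X \right)} = 6 + X$
$D = -213$ ($D = -2 - 211 = -213$)
$g{\left(f,c \right)} = -3 + \frac{77 + f}{6 + c + f}$ ($g{\left(f,c \right)} = -3 + \frac{77 + f}{\left(6 + c\right) + f} = -3 + \frac{77 + f}{6 + c + f}$)
$\frac{g{\left(- \frac{212}{D},-194 \right)}}{-45232} + \frac{C}{-21511} = \frac{\frac{1}{6 - 194 - \frac{212}{-213}} \left(59 - -582 - 2 \left(- \frac{212}{-213}\right)\right)}{-45232} - \frac{8689}{-21511} = \frac{59 + 582 - 2 \left(\left(-212\right) \left(- \frac{1}{213}\right)\right)}{6 - 194 - - \frac{212}{213}} \left(- \frac{1}{45232}\right) - - \frac{8689}{21511} = \frac{59 + 582 - \frac{424}{213}}{6 - 194 + \frac{212}{213}} \left(- \frac{1}{45232}\right) + \frac{8689}{21511} = \frac{59 + 582 - \frac{424}{213}}{- \frac{39832}{213}} \left(- \frac{1}{45232}\right) + \frac{8689}{21511} = \left(- \frac{213}{39832}\right) \frac{136109}{213} \left(- \frac{1}{45232}\right) + \frac{8689}{21511} = \left(- \frac{136109}{39832}\right) \left(- \frac{1}{45232}\right) + \frac{8689}{21511} = \frac{136109}{1801681024} + \frac{8689}{21511} = \frac{15657734258235}{38755960507264}$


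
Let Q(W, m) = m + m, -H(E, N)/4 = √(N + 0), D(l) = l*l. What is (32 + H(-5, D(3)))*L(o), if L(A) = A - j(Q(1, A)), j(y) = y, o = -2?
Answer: 40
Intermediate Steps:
D(l) = l²
H(E, N) = -4*√N (H(E, N) = -4*√(N + 0) = -4*√N)
Q(W, m) = 2*m
L(A) = -A (L(A) = A - 2*A = -A)
(32 + H(-5, D(3)))*L(o) = (32 - 4*√(3²))*(-1*(-2)) = (32 - 4*√9)*2 = (32 - 4*3)*2 = (32 - 12)*2 = 20*2 = 40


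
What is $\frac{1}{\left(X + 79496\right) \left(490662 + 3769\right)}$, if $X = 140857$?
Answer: $\frac{1}{108949354143} \approx 9.1786 \cdot 10^{-12}$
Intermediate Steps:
$\frac{1}{\left(X + 79496\right) \left(490662 + 3769\right)} = \frac{1}{\left(140857 + 79496\right) \left(490662 + 3769\right)} = \frac{1}{220353 \cdot 494431} = \frac{1}{108949354143}$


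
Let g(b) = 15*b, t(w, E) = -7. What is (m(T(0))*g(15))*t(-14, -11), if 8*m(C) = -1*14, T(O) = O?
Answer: 11025/4 ≈ 2756.3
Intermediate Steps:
m(C) = -7/4 (m(C) = (-1*14)/8 = (⅛)*(-14) = -7/4)
(m(T(0))*g(15))*t(-14, -11) = -105*15/4*(-7) = -7/4*225*(-7) = -1575/4*(-7) = 11025/4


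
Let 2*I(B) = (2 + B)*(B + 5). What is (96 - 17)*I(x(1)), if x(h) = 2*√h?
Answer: 1106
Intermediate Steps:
I(B) = (2 + B)*(5 + B)/2 (I(B) = ((2 + B)*(B + 5))/2 = ((2 + B)*(5 + B))/2 = (2 + B)*(5 + B)/2)
(96 - 17)*I(x(1)) = (96 - 17)*(5 + (2*√1)²/2 + 7*(2*√1)/2) = 79*(5 + (2*1)²/2 + 7*(2*1)/2) = 79*(5 + (½)*2² + (7/2)*2) = 79*(5 + (½)*4 + 7) = 79*(5 + 2 + 7) = 79*14 = 1106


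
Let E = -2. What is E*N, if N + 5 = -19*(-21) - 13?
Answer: -762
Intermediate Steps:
N = 381 (N = -5 + (-19*(-21) - 13) = -5 + (399 - 13) = -5 + 386 = 381)
E*N = -2*381 = -762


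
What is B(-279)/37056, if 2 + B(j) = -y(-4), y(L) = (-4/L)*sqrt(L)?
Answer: -1/18528 - I/18528 ≈ -5.3972e-5 - 5.3972e-5*I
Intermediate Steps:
y(L) = -4/sqrt(L)
B(j) = -2 - 2*I (B(j) = -2 - (-4)/sqrt(-4) = -2 - (-4)*(-I/2) = -2 - 2*I)
B(-279)/37056 = (-2 - 2*I)/37056 = (-2 - 2*I)*(1/37056) = -1/18528 - I/18528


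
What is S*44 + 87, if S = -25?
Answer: -1013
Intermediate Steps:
S*44 + 87 = -25*44 + 87 = -1100 + 87 = -1013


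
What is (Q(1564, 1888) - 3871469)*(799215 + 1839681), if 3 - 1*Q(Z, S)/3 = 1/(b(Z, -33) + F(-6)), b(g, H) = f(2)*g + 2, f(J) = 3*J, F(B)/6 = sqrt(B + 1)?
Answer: 1319448*(-23228760*sqrt(5) + 36337523563*I)/(-4693*I + 3*sqrt(5)) ≈ -1.0216e+13 + 4.0*I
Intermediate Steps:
F(B) = 6*sqrt(1 + B) (F(B) = 6*sqrt(B + 1) = 6*sqrt(1 + B))
b(g, H) = 2 + 6*g (b(g, H) = (3*2)*g + 2 = 6*g + 2 = 2 + 6*g)
Q(Z, S) = 9 - 3/(2 + 6*Z + 6*I*sqrt(5)) (Q(Z, S) = 9 - 3/((2 + 6*Z) + 6*sqrt(1 - 6)) = 9 - 3/((2 + 6*Z) + 6*sqrt(-5)) = 9 - 3/((2 + 6*Z) + 6*(I*sqrt(5))) = 9 - 3/((2 + 6*Z) + 6*I*sqrt(5)) = 9 - 3/(2 + 6*Z + 6*I*sqrt(5)))
(Q(1564, 1888) - 3871469)*(799215 + 1839681) = (3*(5 + 18*1564 + 18*I*sqrt(5))/(2*(1 + 3*1564 + 3*I*sqrt(5))) - 3871469)*(799215 + 1839681) = (3*(5 + 28152 + 18*I*sqrt(5))/(2*(1 + 4692 + 3*I*sqrt(5))) - 3871469)*2638896 = (3*(28157 + 18*I*sqrt(5))/(2*(4693 + 3*I*sqrt(5))) - 3871469)*2638896 = (-3871469 + 3*(28157 + 18*I*sqrt(5))/(2*(4693 + 3*I*sqrt(5))))*2638896 = -10216404058224 + 3958344*(28157 + 18*I*sqrt(5))/(4693 + 3*I*sqrt(5))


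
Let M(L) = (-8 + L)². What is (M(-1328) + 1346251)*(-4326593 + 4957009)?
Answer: 1973925167152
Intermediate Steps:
(M(-1328) + 1346251)*(-4326593 + 4957009) = ((-8 - 1328)² + 1346251)*(-4326593 + 4957009) = ((-1336)² + 1346251)*630416 = (1784896 + 1346251)*630416 = 3131147*630416 = 1973925167152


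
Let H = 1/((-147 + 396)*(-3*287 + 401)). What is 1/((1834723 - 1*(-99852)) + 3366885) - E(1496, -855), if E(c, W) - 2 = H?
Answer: -3036132602/1518073071 ≈ -2.0000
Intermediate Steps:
H = -1/114540 (H = 1/(249*(-861 + 401)) = 1/(249*(-460)) = 1/(-114540) = -1/114540 ≈ -8.7306e-6)
E(c, W) = 229079/114540 (E(c, W) = 2 - 1/114540 = 229079/114540)
1/((1834723 - 1*(-99852)) + 3366885) - E(1496, -855) = 1/((1834723 - 1*(-99852)) + 3366885) - 1*229079/114540 = 1/((1834723 + 99852) + 3366885) - 229079/114540 = 1/(1934575 + 3366885) - 229079/114540 = 1/5301460 - 229079/114540 = -3036132602/1518073071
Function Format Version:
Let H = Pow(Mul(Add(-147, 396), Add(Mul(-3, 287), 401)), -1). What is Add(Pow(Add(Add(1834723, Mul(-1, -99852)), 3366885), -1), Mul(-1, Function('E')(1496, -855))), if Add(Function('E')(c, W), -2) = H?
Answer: Rational(-3036132602, 1518073071) ≈ -2.0000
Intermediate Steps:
H = Rational(-1, 114540) (H = Pow(Mul(249, Add(-861, 401)), -1) = Pow(Mul(249, -460), -1) = Pow(-114540, -1) = Rational(-1, 114540) ≈ -8.7306e-6)
Function('E')(c, W) = Rational(229079, 114540) (Function('E')(c, W) = Add(2, Rational(-1, 114540)) = Rational(229079, 114540))
Add(Pow(Add(Add(1834723, Mul(-1, -99852)), 3366885), -1), Mul(-1, Function('E')(1496, -855))) = Add(Pow(Add(Add(1834723, Mul(-1, -99852)), 3366885), -1), Mul(-1, Rational(229079, 114540))) = Add(Pow(Add(Add(1834723, 99852), 3366885), -1), Rational(-229079, 114540)) = Add(Pow(Add(1934575, 3366885), -1), Rational(-229079, 114540)) = Add(Pow(5301460, -1), Rational(-229079, 114540)) = Add(Rational(1, 5301460), Rational(-229079, 114540)) = Rational(-3036132602, 1518073071)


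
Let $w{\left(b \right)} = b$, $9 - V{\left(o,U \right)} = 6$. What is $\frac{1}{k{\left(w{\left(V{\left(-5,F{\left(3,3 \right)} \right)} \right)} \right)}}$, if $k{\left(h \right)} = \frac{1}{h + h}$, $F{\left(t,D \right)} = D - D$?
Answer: $6$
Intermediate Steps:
$F{\left(t,D \right)} = 0$
$V{\left(o,U \right)} = 3$ ($V{\left(o,U \right)} = 9 - 6 = 3$)
$k{\left(h \right)} = \frac{1}{2 h}$
$\frac{1}{k{\left(w{\left(V{\left(-5,F{\left(3,3 \right)} \right)} \right)} \right)}} = \frac{1}{\frac{1}{2} \cdot \frac{1}{3}} = \frac{1}{\frac{1}{6}} = 6$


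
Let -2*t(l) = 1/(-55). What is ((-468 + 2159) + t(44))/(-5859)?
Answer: -26573/92070 ≈ -0.28862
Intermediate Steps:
t(l) = 1/110 (t(l) = -½/(-55) = -½*(-1/55) = 1/110)
((-468 + 2159) + t(44))/(-5859) = ((-468 + 2159) + 1/110)/(-5859) = (1691 + 1/110)*(-1/5859) = (186011/110)*(-1/5859) = -26573/92070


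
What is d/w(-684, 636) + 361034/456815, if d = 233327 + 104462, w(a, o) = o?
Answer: 154536699659/290534340 ≈ 531.91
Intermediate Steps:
d = 337789
d/w(-684, 636) + 361034/456815 = 337789/636 + 361034/456815 = 154536699659/290534340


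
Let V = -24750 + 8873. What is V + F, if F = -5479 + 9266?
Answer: -12090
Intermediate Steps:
V = -15877
F = 3787
V + F = -15877 + 3787 = -12090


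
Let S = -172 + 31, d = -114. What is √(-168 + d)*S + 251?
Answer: 251 - 141*I*√282 ≈ 251.0 - 2367.8*I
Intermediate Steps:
S = -141
√(-168 + d)*S + 251 = √(-168 - 114)*(-141) + 251 = √(-282)*(-141) + 251 = (I*√282)*(-141) + 251 = -141*I*√282 + 251 = 251 - 141*I*√282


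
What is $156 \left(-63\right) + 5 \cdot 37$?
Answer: $-9643$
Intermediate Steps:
$156 \left(-63\right) + 5 \cdot 37 = -9828 + 185 = -9643$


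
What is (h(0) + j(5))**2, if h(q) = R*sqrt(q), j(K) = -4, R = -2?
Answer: 16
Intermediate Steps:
h(q) = -2*sqrt(q)
(h(0) + j(5))**2 = (-2*sqrt(0) - 4)**2 = (-2*0 - 4)**2 = (0 - 4)**2 = (-4)**2 = 16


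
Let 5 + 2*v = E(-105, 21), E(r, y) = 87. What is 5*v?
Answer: 205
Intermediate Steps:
v = 41 (v = -5/2 + (½)*87 = -5/2 + 87/2 = 41)
5*v = 5*41 = 205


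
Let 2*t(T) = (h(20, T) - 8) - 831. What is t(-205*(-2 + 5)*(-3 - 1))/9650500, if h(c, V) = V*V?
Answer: 6050761/19301000 ≈ 0.31349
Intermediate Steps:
h(c, V) = V²
t(T) = -839/2 + T²/2 (t(T) = ((T² - 8) - 831)/2 = ((-8 + T²) - 831)/2 = (-839 + T²)/2 = -839/2 + T²/2)
t(-205*(-2 + 5)*(-3 - 1))/9650500 = (-839/2 + (-205*(-2 + 5)*(-3 - 1))²/2)/9650500 = (-839/2 + (-615*(-4))²/2)*(1/9650500) = (-839/2 + (-205*(-12))²/2)*(1/9650500) = (-839/2 + (½)*2460²)*(1/9650500) = (-839/2 + (½)*6051600)*(1/9650500) = (-839/2 + 3025800)*(1/9650500) = (6050761/2)*(1/9650500) = 6050761/19301000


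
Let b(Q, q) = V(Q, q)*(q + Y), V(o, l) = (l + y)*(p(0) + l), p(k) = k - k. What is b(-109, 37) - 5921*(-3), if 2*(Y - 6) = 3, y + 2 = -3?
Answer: 70451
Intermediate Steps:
y = -5 (y = -2 - 3 = -5)
Y = 15/2 (Y = 6 + (1/2)*3 = 6 + 3/2 = 15/2 ≈ 7.5000)
p(k) = 0
V(o, l) = l*(-5 + l) (V(o, l) = (l - 5)*(0 + l) = (-5 + l)*l = l*(-5 + l))
b(Q, q) = q*(-5 + q)*(15/2 + q) (b(Q, q) = (q*(-5 + q))*(q + 15/2) = (q*(-5 + q))*(15/2 + q) = q*(-5 + q)*(15/2 + q))
b(-109, 37) - 5921*(-3) = (1/2)*37*(-5 + 37)*(15 + 2*37) - 5921*(-3) = (1/2)*37*32*(15 + 74) - 1*(-17763) = (1/2)*37*32*89 + 17763 = 52688 + 17763 = 70451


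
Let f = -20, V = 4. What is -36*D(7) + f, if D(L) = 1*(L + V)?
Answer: -416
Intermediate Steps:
D(L) = 4 + L (D(L) = 1*(L + 4) = 1*(4 + L) = 4 + L)
-36*D(7) + f = -36*(4 + 7) - 20 = -36*11 - 20 = -396 - 20 = -416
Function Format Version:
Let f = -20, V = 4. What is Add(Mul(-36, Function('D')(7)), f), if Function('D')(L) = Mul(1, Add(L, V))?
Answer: -416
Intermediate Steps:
Function('D')(L) = Add(4, L) (Function('D')(L) = Mul(1, Add(L, 4)) = Mul(1, Add(4, L)) = Add(4, L))
Add(Mul(-36, Function('D')(7)), f) = Add(Mul(-36, Add(4, 7)), -20) = Add(Mul(-36, 11), -20) = Add(-396, -20) = -416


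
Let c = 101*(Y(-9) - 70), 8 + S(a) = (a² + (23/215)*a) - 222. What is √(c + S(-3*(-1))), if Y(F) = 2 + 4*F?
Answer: I*√495748290/215 ≈ 103.56*I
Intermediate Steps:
S(a) = -230 + a² + 23*a/215 (S(a) = -8 + ((a² + (23/215)*a) - 222) = -8 + ((a² + (23*(1/215))*a) - 222) = -8 + ((a² + 23*a/215) - 222) = -8 + (-222 + a² + 23*a/215) = -230 + a² + 23*a/215)
c = -10504 (c = 101*((2 + 4*(-9)) - 70) = 101*((2 - 36) - 70) = 101*(-34 - 70) = 101*(-104) = -10504)
√(c + S(-3*(-1))) = √(-10504 + (-230 + (-3*(-1))² + 23*(-3*(-1))/215)) = √(-10504 + (-230 + 3² + (23/215)*3)) = √(-10504 + (-230 + 9 + 69/215)) = √(-10504 - 47446/215) = √(-2305806/215) = I*√495748290/215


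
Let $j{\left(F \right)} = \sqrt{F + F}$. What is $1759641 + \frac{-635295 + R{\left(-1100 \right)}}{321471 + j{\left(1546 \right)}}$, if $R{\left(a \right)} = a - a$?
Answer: $\frac{181847432736652164}{103343600749} + \frac{1270590 \sqrt{773}}{103343600749} \approx 1.7596 \cdot 10^{6}$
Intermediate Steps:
$R{\left(a \right)} = 0$
$j{\left(F \right)} = \sqrt{2} \sqrt{F}$ ($j{\left(F \right)} = \sqrt{2 F} = \sqrt{2} \sqrt{F}$)
$1759641 + \frac{-635295 + R{\left(-1100 \right)}}{321471 + j{\left(1546 \right)}} = 1759641 + \frac{-635295 + 0}{321471 + \sqrt{2} \sqrt{1546}} = 1759641 - \frac{635295}{321471 + 2 \sqrt{773}}$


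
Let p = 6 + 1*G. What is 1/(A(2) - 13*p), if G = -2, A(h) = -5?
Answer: -1/57 ≈ -0.017544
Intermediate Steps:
p = 4 (p = 6 + 1*(-2) = 6 - 2 = 4)
1/(A(2) - 13*p) = 1/(-5 - 13*4) = 1/(-5 - 52) = 1/(-57) = -1/57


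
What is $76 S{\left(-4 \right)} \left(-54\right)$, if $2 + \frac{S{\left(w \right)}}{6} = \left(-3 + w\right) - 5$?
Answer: $344736$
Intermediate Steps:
$S{\left(w \right)} = -60 + 6 w$ ($S{\left(w \right)} = -12 + 6 \left(\left(-3 + w\right) - 5\right) = -12 + 6 \left(-8 + w\right) = -12 + \left(-48 + 6 w\right) = -60 + 6 w$)
$76 S{\left(-4 \right)} \left(-54\right) = 76 \left(-60 + 6 \left(-4\right)\right) \left(-54\right) = 76 \left(-60 - 24\right) \left(-54\right) = 76 \left(-84\right) \left(-54\right) = \left(-6384\right) \left(-54\right) = 344736$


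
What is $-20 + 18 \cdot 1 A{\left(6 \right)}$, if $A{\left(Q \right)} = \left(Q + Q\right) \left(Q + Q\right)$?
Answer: $2572$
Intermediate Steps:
$A{\left(Q \right)} = 4 Q^{2}$ ($A{\left(Q \right)} = 2 Q 2 Q = 4 Q^{2}$)
$-20 + 18 \cdot 1 A{\left(6 \right)} = -20 + 18 \cdot 1 \cdot 4 \cdot 6^{2} = -20 + 18 \cdot 1 \cdot 4 \cdot 36 = -20 + 18 \cdot 1 \cdot 144 = -20 + 18 \cdot 144 = -20 + 2592 = 2572$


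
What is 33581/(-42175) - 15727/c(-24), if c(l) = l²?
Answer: -682628881/24292800 ≈ -28.100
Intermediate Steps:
33581/(-42175) - 15727/c(-24) = 33581/(-42175) - 15727/((-24)²) = 33581*(-1/42175) - 15727/576 = -33581/42175 - 15727*1/576 = -33581/42175 - 15727/576 = -682628881/24292800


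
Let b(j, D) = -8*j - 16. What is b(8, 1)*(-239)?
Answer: 19120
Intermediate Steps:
b(j, D) = -16 - 8*j
b(8, 1)*(-239) = (-16 - 8*8)*(-239) = (-16 - 64)*(-239) = -80*(-239) = 19120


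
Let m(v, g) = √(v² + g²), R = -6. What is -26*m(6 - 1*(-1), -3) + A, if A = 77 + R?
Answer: 71 - 26*√58 ≈ -127.01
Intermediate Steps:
m(v, g) = √(g² + v²)
A = 71 (A = 77 - 6 = 71)
-26*m(6 - 1*(-1), -3) + A = -26*√((-3)² + (6 - 1*(-1))²) + 71 = -26*√(9 + (6 + 1)²) + 71 = -26*√(9 + 7²) + 71 = -26*√(9 + 49) + 71 = -26*√58 + 71 = 71 - 26*√58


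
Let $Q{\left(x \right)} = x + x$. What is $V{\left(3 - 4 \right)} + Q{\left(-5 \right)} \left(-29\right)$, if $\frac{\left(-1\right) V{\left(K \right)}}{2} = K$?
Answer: $292$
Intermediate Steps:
$Q{\left(x \right)} = 2 x$
$V{\left(K \right)} = - 2 K$
$V{\left(3 - 4 \right)} + Q{\left(-5 \right)} \left(-29\right) = - 2 \left(3 - 4\right) + 2 \left(-5\right) \left(-29\right) = \left(-2\right) \left(-1\right) - -290 = 2 + 290 = 292$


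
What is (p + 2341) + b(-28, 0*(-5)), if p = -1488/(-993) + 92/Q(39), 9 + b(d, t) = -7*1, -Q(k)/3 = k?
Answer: 90067855/38727 ≈ 2325.7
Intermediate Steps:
Q(k) = -3*k
b(d, t) = -16 (b(d, t) = -9 - 7*1 = -9 - 7 = -16)
p = 27580/38727 (p = -1488/(-993) + 92/((-3*39)) = -1488*(-1/993) + 92/(-117) = 496/331 + 92*(-1/117) = 496/331 - 92/117 = 27580/38727 ≈ 0.71216)
(p + 2341) + b(-28, 0*(-5)) = (27580/38727 + 2341) - 16 = 90687487/38727 - 16 = 90067855/38727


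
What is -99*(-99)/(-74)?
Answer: -9801/74 ≈ -132.45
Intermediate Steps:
-99*(-99)/(-74) = 9801*(-1/74) = -9801/74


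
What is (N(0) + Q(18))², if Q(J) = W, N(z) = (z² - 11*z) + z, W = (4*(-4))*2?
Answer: 1024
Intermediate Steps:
W = -32 (W = -16*2 = -32)
N(z) = z² - 10*z
Q(J) = -32
(N(0) + Q(18))² = (0*(-10 + 0) - 32)² = (0*(-10) - 32)² = (0 - 32)² = (-32)² = 1024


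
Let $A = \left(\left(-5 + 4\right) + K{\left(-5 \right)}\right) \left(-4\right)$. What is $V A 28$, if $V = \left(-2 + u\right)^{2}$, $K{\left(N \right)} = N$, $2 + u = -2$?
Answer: $24192$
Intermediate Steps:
$u = -4$ ($u = -2 - 2 = -4$)
$V = 36$ ($V = \left(-2 - 4\right)^{2} = \left(-6\right)^{2} = 36$)
$A = 24$ ($A = \left(\left(-5 + 4\right) - 5\right) \left(-4\right) = \left(-1 - 5\right) \left(-4\right) = \left(-6\right) \left(-4\right) = 24$)
$V A 28 = 36 \cdot 24 \cdot 28 = 864 \cdot 28 = 24192$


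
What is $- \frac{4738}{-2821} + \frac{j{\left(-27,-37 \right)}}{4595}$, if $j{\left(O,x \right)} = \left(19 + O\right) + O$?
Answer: $\frac{4334475}{2592499} \approx 1.6719$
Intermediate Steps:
$j{\left(O,x \right)} = 19 + 2 O$
$- \frac{4738}{-2821} + \frac{j{\left(-27,-37 \right)}}{4595} = - \frac{4738}{-2821} + \frac{19 + 2 \left(-27\right)}{4595} = \left(-4738\right) \left(- \frac{1}{2821}\right) + \left(19 - 54\right) \frac{1}{4595} = \frac{4738}{2821} - \frac{7}{919} = \frac{4334475}{2592499}$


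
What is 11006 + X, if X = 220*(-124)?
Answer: -16274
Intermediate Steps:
X = -27280
11006 + X = 11006 - 27280 = -16274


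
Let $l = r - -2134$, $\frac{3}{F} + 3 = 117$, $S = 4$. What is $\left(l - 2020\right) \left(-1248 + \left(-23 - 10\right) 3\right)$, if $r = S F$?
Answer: $- \frac{2920296}{19} \approx -1.537 \cdot 10^{5}$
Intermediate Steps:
$F = \frac{1}{38}$ ($F = \frac{3}{-3 + 117} = \frac{3}{114} = 3 \cdot \frac{1}{114} = \frac{1}{38} \approx 0.026316$)
$r = \frac{2}{19}$ ($r = 4 \cdot \frac{1}{38} = \frac{2}{19} \approx 0.10526$)
$l = \frac{40548}{19}$ ($l = \frac{2}{19} - -2134 = \frac{2}{19} + 2134 = \frac{40548}{19} \approx 2134.1$)
$\left(l - 2020\right) \left(-1248 + \left(-23 - 10\right) 3\right) = \left(\frac{40548}{19} - 2020\right) \left(-1248 + \left(-23 - 10\right) 3\right) = \frac{2168 \left(-1248 - 99\right)}{19} = \frac{2168}{19} \left(-1347\right) = - \frac{2920296}{19}$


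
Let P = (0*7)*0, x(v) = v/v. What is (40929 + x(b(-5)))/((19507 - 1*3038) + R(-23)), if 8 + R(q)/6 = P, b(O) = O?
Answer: 40930/16421 ≈ 2.4925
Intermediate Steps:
x(v) = 1
P = 0 (P = 0*0 = 0)
R(q) = -48 (R(q) = -48 + 6*0 = -48 + 0 = -48)
(40929 + x(b(-5)))/((19507 - 1*3038) + R(-23)) = (40929 + 1)/((19507 - 1*3038) - 48) = 40930/((19507 - 3038) - 48) = 40930/(16469 - 48) = 40930/16421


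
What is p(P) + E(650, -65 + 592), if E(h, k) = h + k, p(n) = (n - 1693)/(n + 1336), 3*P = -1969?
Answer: 2392855/2039 ≈ 1173.5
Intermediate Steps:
P = -1969/3 (P = (⅓)*(-1969) = -1969/3 ≈ -656.33)
p(n) = (-1693 + n)/(1336 + n)
p(P) + E(650, -65 + 592) = (-1693 - 1969/3)/(1336 - 1969/3) + (650 + (-65 + 592)) = -7048/3/(2039/3) + (650 + 527) = (3/2039)*(-7048/3) + 1177 = -7048/2039 + 1177 = 2392855/2039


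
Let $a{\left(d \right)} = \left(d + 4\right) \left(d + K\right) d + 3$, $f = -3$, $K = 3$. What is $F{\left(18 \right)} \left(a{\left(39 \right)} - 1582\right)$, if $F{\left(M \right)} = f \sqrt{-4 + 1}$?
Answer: $- 206565 i \sqrt{3} \approx - 3.5778 \cdot 10^{5} i$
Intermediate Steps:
$F{\left(M \right)} = - 3 i \sqrt{3}$ ($F{\left(M \right)} = - 3 \sqrt{-4 + 1} = - 3 \sqrt{-3} = - 3 i \sqrt{3}$)
$a{\left(d \right)} = 3 + d \left(3 + d\right) \left(4 + d\right)$ ($a{\left(d \right)} = \left(d + 4\right) \left(d + 3\right) d + 3 = \left(4 + d\right) \left(3 + d\right) d + 3 = \left(3 + d\right) \left(4 + d\right) d + 3 = d \left(3 + d\right) \left(4 + d\right) + 3 = 3 + d \left(3 + d\right) \left(4 + d\right)$)
$F{\left(18 \right)} \left(a{\left(39 \right)} - 1582\right) = - 3 i \sqrt{3} \left(\left(3 + 39^{3} + 7 \cdot 39^{2} + 12 \cdot 39\right) - 1582\right) = - 3 i \sqrt{3} \left(\left(3 + 59319 + 7 \cdot 1521 + 468\right) - 1582\right) = - 3 i \sqrt{3} \left(\left(3 + 59319 + 10647 + 468\right) - 1582\right) = - 3 i \sqrt{3} \left(70437 - 1582\right) = - 3 i \sqrt{3} \cdot 68855 = - 206565 i \sqrt{3}$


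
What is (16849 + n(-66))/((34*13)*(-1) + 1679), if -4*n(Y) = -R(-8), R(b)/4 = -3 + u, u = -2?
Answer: 16844/1237 ≈ 13.617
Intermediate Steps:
R(b) = -20 (R(b) = 4*(-3 - 2) = 4*(-5) = -20)
n(Y) = -5 (n(Y) = -(-1)*(-20)/4 = -1/4*20 = -5)
(16849 + n(-66))/((34*13)*(-1) + 1679) = (16849 - 5)/((34*13)*(-1) + 1679) = 16844/(442*(-1) + 1679) = 16844/(-442 + 1679) = 16844/1237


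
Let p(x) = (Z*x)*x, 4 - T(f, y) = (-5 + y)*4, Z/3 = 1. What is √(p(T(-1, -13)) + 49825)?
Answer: √67153 ≈ 259.14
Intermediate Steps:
Z = 3 (Z = 3*1 = 3)
T(f, y) = 24 - 4*y (T(f, y) = 4 - (-5 + y)*4 = 4 - (-20 + 4*y) = 4 + (20 - 4*y) = 24 - 4*y)
p(x) = 3*x² (p(x) = (3*x)*x = 3*x²)
√(p(T(-1, -13)) + 49825) = √(3*(24 - 4*(-13))² + 49825) = √(3*(24 + 52)² + 49825) = √(3*76² + 49825) = √(3*5776 + 49825) = √(17328 + 49825) = √67153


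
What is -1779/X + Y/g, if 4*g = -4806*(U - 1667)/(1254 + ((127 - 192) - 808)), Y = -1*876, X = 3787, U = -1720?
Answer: -1889675507/3424693923 ≈ -0.55178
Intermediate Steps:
Y = -876
g = 2712987/254 (g = (-4806*(-1720 - 1667)/(1254 + ((127 - 192) - 808)))/4 = (-4806*(-3387/(1254 + (-65 - 808))))/4 = (-4806*(-3387/(1254 - 873)))/4 = (-4806/(381*(-1/3387)))/4 = (-4806/(-127/1129))/4 = (-4806*(-1129/127))/4 = (1/4)*(5425974/127) = 2712987/254 ≈ 10681.)
-1779/X + Y/g = -1779/3787 - 876/2712987/254 = -1779*1/3787 - 876*254/2712987 = -1779/3787 - 74168/904329 = -1889675507/3424693923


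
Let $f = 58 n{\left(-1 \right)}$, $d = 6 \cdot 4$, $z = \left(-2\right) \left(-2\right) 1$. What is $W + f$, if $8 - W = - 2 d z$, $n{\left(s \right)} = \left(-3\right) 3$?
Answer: $-322$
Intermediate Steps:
$z = 4$ ($z = 4 \cdot 1 = 4$)
$n{\left(s \right)} = -9$
$d = 24$
$W = 200$ ($W = 8 - \left(-2\right) 24 \cdot 4 = 8 - \left(-48\right) 4 = 8 - -192 = 8 + 192 = 200$)
$f = -522$ ($f = 58 \left(-9\right) = -522$)
$W + f = 200 - 522 = -322$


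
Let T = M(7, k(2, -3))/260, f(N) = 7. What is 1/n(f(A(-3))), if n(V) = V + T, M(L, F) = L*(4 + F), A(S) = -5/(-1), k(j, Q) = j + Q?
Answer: 260/1841 ≈ 0.14123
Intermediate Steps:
k(j, Q) = Q + j
A(S) = 5 (A(S) = -5*(-1) = 5)
T = 21/260 (T = (7*(4 + (-3 + 2)))/260 = (7*(4 - 1))*(1/260) = (7*3)*(1/260) = 21*(1/260) = 21/260 ≈ 0.080769)
n(V) = 21/260 + V (n(V) = V + 21/260 = 21/260 + V)
1/n(f(A(-3))) = 1/(21/260 + 7) = 1/(1841/260) = 260/1841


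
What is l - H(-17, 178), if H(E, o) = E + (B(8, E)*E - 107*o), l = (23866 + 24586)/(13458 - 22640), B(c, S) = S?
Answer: 86167208/4591 ≈ 18769.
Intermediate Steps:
l = -24226/4591 (l = 48452/(-9182) = 48452*(-1/9182) = -24226/4591 ≈ -5.2768)
H(E, o) = E + E² - 107*o (H(E, o) = E + (E*E - 107*o) = E + (E² - 107*o) = E + E² - 107*o)
l - H(-17, 178) = -24226/4591 - (-17 + (-17)² - 107*178) = -24226/4591 - (-17 + 289 - 19046) = -24226/4591 - 1*(-18774) = -24226/4591 + 18774 = 86167208/4591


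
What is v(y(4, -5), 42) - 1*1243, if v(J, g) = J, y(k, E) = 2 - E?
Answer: -1236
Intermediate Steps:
v(y(4, -5), 42) - 1*1243 = (2 - 1*(-5)) - 1*1243 = (2 + 5) - 1243 = 7 - 1243 = -1236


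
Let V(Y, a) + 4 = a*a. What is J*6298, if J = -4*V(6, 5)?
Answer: -529032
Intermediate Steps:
V(Y, a) = -4 + a² (V(Y, a) = -4 + a*a = -4 + a²)
J = -84 (J = -4*(-4 + 5²) = -4*(-4 + 25) = -4*21 = -84)
J*6298 = -84*6298 = -529032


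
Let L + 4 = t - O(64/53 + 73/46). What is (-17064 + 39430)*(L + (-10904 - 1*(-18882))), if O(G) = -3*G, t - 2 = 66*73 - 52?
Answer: 6559026785/23 ≈ 2.8518e+8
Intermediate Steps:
t = 4768 (t = 2 + (66*73 - 52) = 2 + (4818 - 52) = 2 + 4766 = 4768)
L = 11635071/2438 (L = -4 + (4768 - (-3)*(64/53 + 73/46)) = -4 + (4768 - (-3)*6813/2438) = -4 + (4768 - 1*(-20439/2438)) = -4 + (4768 + 20439/2438) = -4 + 11644823/2438 = 11635071/2438 ≈ 4772.4)
(-17064 + 39430)*(L + (-10904 - 1*(-18882))) = (-17064 + 39430)*(11635071/2438 + (-10904 - 1*(-18882))) = 22366*(11635071/2438 + (-10904 + 18882)) = 22366*(11635071/2438 + 7978) = 22366*(31085435/2438) = 6559026785/23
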